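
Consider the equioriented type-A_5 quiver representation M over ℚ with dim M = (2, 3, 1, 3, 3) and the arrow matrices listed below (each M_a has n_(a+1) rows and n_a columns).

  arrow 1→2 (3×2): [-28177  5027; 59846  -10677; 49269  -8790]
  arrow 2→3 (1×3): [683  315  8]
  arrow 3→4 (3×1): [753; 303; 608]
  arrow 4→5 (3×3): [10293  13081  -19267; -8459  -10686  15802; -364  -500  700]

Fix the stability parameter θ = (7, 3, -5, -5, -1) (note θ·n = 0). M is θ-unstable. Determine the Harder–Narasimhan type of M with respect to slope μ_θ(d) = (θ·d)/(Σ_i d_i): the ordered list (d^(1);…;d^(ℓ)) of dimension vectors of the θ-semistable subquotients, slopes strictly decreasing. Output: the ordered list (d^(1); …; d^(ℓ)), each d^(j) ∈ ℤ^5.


Via rank(M_{q-1}∘⋯∘M_p): M ≅ I[1,2], I[1,5], I[2,2], I[4,4], I[4,5], I[5,5].
μ_θ-semistable layers: μ^(1)=5; μ^(2)=3; μ^(3)=-1/5; μ^(4)=-1; μ^(5)=-5

((1, 1, 0, 0, 0); (0, 1, 0, 0, 0); (1, 1, 1, 1, 1); (0, 0, 0, 0, 2); (0, 0, 0, 2, 0))


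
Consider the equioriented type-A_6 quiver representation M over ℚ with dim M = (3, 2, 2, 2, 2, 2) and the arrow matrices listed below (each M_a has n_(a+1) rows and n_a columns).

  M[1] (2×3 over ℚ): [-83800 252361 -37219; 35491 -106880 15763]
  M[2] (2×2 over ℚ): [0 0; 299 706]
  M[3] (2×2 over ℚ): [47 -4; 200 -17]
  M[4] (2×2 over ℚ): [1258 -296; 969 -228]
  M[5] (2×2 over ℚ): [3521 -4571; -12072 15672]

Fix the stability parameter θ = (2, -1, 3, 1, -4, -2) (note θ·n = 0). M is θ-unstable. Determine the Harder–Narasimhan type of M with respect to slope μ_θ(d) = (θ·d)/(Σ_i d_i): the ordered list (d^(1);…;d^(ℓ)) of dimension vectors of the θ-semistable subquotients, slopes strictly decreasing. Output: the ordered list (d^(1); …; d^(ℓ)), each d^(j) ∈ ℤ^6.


Barcode: M ≅ I[1,1], I[1,2], I[1,4], I[3,6], I[5,5], I[6,6]. HN layers by μ_θ (5 steps, strictly decreasing):
  μ^(1)=2; μ^(2)=1/2; μ^(3)=-1/2; μ^(4)=-2; μ^(5)=-4

((1, 0, 1, 1, 0, 0); (2, 2, 0, 0, 0, 0); (0, 0, 1, 1, 1, 1); (0, 0, 0, 0, 0, 1); (0, 0, 0, 0, 1, 0))


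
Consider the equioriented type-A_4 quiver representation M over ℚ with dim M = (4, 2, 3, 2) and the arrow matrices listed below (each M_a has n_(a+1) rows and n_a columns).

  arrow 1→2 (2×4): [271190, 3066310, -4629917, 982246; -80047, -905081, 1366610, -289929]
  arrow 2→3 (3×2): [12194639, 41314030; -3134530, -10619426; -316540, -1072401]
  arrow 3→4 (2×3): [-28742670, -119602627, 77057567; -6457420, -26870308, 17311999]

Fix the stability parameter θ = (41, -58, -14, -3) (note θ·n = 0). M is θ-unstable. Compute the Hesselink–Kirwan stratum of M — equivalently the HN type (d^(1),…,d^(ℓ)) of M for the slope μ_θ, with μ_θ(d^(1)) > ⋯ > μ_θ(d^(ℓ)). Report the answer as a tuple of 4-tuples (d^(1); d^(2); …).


Barcode: M ≅ I[1,1]^2, I[1,3], I[1,4], I[3,4]. HN layers by μ_θ (4 steps, strictly decreasing):
  μ^(1)=41; μ^(2)=-3; μ^(3)=-31/3; μ^(4)=-14

((2, 0, 0, 0); (0, 0, 0, 2); (2, 2, 2, 0); (0, 0, 1, 0))


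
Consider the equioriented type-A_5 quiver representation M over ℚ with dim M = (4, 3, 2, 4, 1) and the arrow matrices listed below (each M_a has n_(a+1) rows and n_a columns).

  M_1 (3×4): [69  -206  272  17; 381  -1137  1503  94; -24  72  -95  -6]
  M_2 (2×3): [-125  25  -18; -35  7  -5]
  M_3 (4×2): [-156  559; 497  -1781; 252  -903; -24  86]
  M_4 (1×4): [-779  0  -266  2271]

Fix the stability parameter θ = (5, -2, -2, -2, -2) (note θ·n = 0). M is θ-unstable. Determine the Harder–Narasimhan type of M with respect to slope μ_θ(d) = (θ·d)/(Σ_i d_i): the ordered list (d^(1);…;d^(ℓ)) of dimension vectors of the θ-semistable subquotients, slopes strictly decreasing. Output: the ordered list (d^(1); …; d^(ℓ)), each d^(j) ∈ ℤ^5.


Via rank(M_{q-1}∘⋯∘M_p): M ≅ I[1,1], I[1,2], I[1,4], I[1,5], I[4,4]^2.
μ_θ-semistable layers: μ^(1)=5; μ^(2)=3/2; μ^(3)=-1/4; μ^(4)=-3/5; μ^(5)=-2

((1, 0, 0, 0, 0); (1, 1, 0, 0, 0); (1, 1, 1, 1, 0); (1, 1, 1, 1, 1); (0, 0, 0, 2, 0))


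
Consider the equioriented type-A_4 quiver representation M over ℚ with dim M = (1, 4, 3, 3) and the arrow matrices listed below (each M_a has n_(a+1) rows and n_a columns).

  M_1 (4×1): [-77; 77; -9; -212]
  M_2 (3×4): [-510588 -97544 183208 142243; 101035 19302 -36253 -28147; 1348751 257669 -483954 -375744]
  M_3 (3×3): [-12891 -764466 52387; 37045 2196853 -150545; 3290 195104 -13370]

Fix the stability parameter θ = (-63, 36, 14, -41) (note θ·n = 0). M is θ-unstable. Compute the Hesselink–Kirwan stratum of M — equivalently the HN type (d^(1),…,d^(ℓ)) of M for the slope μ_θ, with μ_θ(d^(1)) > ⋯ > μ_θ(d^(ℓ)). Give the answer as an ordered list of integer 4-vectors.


Via rank(M_{q-1}∘⋯∘M_p): M ≅ I[1,2], I[2,3], I[2,4]^2, I[4,4].
μ_θ-semistable layers: μ^(1)=36; μ^(2)=25; μ^(3)=3; μ^(4)=-41; μ^(5)=-63

((0, 1, 0, 0); (0, 1, 1, 0); (0, 2, 2, 2); (0, 0, 0, 1); (1, 0, 0, 0))


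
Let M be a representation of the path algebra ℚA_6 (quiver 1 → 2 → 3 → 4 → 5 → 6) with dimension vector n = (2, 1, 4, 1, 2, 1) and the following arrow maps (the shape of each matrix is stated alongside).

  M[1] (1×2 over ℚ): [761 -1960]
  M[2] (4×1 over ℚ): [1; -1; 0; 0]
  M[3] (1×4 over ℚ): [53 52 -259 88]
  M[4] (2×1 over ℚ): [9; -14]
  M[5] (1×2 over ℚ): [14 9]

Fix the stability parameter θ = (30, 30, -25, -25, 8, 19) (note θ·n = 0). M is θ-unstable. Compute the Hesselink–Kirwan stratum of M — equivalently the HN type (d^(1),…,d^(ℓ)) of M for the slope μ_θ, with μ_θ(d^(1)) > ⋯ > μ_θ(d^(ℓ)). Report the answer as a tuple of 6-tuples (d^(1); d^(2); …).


Via rank(M_{q-1}∘⋯∘M_p): M ≅ I[1,1], I[1,5], I[3,3]^3, I[5,6].
μ_θ-semistable layers: μ^(1)=30; μ^(2)=19; μ^(3)=8; μ^(4)=5/2; μ^(5)=-25

((1, 0, 0, 0, 0, 0); (0, 0, 0, 0, 0, 1); (0, 0, 0, 0, 2, 0); (1, 1, 1, 1, 0, 0); (0, 0, 3, 0, 0, 0))


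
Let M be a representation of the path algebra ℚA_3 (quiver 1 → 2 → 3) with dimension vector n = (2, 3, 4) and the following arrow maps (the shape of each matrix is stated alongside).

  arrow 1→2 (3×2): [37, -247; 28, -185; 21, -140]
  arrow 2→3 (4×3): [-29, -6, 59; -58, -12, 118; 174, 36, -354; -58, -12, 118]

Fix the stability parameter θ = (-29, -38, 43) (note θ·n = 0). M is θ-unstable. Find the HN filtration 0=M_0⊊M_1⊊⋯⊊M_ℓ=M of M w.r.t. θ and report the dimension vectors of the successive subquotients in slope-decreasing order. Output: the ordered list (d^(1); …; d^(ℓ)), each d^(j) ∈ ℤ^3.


Interval decomposition of M: I[1,2], I[1,3], I[2,2], I[3,3]^3.
HN type (ℓ=3): μ^(1)=43; μ^(2)=-67/2; μ^(3)=-38

((0, 0, 4); (2, 2, 0); (0, 1, 0))


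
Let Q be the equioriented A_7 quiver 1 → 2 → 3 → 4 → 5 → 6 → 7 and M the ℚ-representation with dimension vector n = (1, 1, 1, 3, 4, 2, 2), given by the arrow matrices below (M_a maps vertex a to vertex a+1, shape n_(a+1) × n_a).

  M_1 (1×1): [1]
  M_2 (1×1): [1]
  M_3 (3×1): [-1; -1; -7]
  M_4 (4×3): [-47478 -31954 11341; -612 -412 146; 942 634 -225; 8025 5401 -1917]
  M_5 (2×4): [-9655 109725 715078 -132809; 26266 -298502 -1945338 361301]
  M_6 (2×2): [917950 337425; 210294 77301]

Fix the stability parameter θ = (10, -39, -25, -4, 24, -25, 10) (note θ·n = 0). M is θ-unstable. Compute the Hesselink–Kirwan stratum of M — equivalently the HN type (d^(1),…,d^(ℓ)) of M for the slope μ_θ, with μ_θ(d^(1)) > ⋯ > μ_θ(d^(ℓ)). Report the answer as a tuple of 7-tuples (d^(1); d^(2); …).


Via rank(M_{q-1}∘⋯∘M_p): M ≅ I[1,7], I[4,4], I[4,6], I[5,5]^2, I[7,7].
μ_θ-semistable layers: μ^(1)=24; μ^(2)=10; μ^(3)=-1/2; μ^(4)=-4; μ^(5)=-18

((0, 0, 0, 0, 2, 0, 0); (0, 0, 0, 0, 0, 0, 2); (0, 0, 0, 0, 2, 2, 0); (0, 0, 0, 3, 0, 0, 0); (1, 1, 1, 0, 0, 0, 0))


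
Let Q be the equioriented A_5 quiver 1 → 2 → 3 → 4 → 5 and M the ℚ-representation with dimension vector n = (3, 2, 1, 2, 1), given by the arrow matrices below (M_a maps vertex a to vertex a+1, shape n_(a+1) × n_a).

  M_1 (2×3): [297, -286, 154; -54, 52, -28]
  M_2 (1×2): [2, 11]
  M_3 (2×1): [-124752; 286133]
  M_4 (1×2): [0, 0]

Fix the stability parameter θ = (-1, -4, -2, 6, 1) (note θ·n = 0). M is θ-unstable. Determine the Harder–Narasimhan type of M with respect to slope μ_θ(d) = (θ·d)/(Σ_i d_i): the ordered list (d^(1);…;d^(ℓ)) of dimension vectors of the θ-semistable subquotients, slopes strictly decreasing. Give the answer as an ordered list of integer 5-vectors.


Via rank(M_{q-1}∘⋯∘M_p): M ≅ I[1,1]^2, I[1,2], I[2,4], I[4,4], I[5,5].
μ_θ-semistable layers: μ^(1)=6; μ^(2)=1; μ^(3)=-1; μ^(4)=-2; μ^(5)=-5/2; μ^(6)=-4

((0, 0, 0, 2, 0); (0, 0, 0, 0, 1); (2, 0, 0, 0, 0); (0, 0, 1, 0, 0); (1, 1, 0, 0, 0); (0, 1, 0, 0, 0))


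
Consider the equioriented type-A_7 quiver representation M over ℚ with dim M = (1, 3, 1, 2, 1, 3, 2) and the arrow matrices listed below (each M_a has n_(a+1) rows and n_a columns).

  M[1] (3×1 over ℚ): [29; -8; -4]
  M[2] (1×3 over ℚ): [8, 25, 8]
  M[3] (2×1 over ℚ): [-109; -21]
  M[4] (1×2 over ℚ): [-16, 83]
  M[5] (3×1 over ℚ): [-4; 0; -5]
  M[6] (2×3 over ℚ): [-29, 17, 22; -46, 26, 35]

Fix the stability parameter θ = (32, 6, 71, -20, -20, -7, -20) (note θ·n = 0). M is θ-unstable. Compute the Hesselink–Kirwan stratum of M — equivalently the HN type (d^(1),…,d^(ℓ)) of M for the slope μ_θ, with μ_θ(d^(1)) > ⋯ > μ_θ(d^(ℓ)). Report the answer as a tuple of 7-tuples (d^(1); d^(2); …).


Barcode: M ≅ I[1,2], I[2,2], I[2,7], I[4,4], I[6,6], I[6,7]. HN layers by μ_θ (6 steps, strictly decreasing):
  μ^(1)=19; μ^(2)=6; μ^(3)=5/3; μ^(4)=-7; μ^(5)=-27/2; μ^(6)=-20

((1, 1, 0, 0, 0, 0, 0); (0, 1, 0, 0, 0, 0, 0); (0, 1, 1, 1, 1, 1, 1); (0, 0, 0, 0, 0, 1, 0); (0, 0, 0, 0, 0, 1, 1); (0, 0, 0, 1, 0, 0, 0))


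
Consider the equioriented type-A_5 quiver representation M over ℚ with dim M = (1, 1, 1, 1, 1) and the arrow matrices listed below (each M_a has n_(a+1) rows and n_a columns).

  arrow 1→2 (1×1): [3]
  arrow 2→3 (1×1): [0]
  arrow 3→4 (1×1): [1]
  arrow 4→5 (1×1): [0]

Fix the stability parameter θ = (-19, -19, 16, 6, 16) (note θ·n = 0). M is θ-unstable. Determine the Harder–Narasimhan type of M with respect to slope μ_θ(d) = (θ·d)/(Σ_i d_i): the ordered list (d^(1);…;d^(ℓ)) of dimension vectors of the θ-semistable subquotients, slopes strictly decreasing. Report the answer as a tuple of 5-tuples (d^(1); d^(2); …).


Interval decomposition of M: I[1,2], I[3,4], I[5,5].
HN type (ℓ=3): μ^(1)=16; μ^(2)=11; μ^(3)=-19

((0, 0, 0, 0, 1); (0, 0, 1, 1, 0); (1, 1, 0, 0, 0))


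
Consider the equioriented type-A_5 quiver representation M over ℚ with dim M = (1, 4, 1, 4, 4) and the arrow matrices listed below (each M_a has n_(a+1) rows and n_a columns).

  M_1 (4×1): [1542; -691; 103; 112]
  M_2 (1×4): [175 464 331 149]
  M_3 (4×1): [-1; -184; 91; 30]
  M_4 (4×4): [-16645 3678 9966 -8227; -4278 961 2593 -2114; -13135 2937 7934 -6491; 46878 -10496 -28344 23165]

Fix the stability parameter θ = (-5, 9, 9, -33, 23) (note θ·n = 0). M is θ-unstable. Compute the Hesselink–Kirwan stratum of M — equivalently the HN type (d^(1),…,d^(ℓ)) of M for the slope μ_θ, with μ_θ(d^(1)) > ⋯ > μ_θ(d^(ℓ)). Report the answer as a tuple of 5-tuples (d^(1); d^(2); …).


Barcode: M ≅ I[1,5], I[2,2]^3, I[4,5]^3. HN layers by μ_θ (4 steps, strictly decreasing):
  μ^(1)=23; μ^(2)=9; μ^(3)=-5; μ^(4)=-33

((0, 0, 0, 0, 4); (0, 3, 0, 0, 0); (1, 1, 1, 1, 0); (0, 0, 0, 3, 0))


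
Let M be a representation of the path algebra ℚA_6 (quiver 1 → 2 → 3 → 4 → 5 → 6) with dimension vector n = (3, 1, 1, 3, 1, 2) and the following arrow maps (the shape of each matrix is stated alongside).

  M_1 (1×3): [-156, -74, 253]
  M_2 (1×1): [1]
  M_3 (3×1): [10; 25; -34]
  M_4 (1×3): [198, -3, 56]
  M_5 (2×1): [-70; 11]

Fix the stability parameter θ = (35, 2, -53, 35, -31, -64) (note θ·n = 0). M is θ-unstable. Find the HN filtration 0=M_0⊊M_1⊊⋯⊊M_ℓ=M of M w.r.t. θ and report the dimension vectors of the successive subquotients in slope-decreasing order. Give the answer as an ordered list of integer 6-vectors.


Via rank(M_{q-1}∘⋯∘M_p): M ≅ I[1,1]^2, I[1,6], I[4,4]^2, I[6,6].
μ_θ-semistable layers: μ^(1)=35; μ^(2)=-38/3; μ^(3)=-64

((2, 0, 0, 2, 0, 0); (1, 1, 1, 1, 1, 1); (0, 0, 0, 0, 0, 1))


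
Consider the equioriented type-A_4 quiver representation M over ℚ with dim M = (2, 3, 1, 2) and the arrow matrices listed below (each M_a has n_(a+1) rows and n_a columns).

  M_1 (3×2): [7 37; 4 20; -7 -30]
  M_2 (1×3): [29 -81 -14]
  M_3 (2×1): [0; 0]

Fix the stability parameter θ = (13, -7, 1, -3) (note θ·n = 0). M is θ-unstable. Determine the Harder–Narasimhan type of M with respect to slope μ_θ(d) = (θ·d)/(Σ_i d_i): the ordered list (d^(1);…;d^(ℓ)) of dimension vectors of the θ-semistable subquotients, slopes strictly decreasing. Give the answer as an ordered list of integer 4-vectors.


Interval decomposition of M: I[1,2], I[1,3], I[2,2], I[4,4]^2.
HN type (ℓ=4): μ^(1)=3; μ^(2)=7/3; μ^(3)=-3; μ^(4)=-7

((1, 1, 0, 0); (1, 1, 1, 0); (0, 0, 0, 2); (0, 1, 0, 0))


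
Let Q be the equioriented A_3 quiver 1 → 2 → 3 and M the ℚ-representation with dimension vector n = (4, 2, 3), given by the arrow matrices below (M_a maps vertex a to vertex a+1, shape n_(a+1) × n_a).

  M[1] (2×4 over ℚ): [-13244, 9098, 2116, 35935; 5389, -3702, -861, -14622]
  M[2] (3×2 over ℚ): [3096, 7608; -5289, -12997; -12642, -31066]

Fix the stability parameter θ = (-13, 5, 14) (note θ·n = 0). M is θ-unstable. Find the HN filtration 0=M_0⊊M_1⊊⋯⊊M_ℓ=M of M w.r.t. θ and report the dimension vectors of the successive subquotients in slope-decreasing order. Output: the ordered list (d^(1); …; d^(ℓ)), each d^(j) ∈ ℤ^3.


Barcode: M ≅ I[1,1]^2, I[1,2], I[1,3], I[3,3]^2. HN layers by μ_θ (3 steps, strictly decreasing):
  μ^(1)=14; μ^(2)=5; μ^(3)=-13

((0, 0, 3); (0, 2, 0); (4, 0, 0))


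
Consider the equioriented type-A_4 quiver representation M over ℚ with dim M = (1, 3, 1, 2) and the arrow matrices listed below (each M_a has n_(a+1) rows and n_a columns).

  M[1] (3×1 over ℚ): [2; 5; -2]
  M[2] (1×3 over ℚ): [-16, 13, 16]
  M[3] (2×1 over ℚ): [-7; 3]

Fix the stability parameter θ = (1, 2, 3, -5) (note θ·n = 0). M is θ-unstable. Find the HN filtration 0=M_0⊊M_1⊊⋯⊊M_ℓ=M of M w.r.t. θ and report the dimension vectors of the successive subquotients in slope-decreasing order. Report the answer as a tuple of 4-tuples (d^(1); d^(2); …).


Interval decomposition of M: I[1,4], I[2,2]^2, I[4,4].
HN type (ℓ=3): μ^(1)=2; μ^(2)=1/4; μ^(3)=-5

((0, 2, 0, 0); (1, 1, 1, 1); (0, 0, 0, 1))


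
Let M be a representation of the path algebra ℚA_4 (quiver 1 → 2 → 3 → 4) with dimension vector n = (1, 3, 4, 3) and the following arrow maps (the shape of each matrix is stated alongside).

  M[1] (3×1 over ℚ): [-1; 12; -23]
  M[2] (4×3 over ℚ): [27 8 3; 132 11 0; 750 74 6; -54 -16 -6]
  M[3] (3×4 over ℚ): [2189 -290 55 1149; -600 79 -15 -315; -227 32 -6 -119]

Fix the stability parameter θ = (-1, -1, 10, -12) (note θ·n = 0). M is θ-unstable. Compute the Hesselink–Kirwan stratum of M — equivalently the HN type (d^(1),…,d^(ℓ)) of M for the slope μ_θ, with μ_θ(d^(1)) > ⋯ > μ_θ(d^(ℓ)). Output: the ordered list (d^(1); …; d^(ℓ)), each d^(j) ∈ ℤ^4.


Via rank(M_{q-1}∘⋯∘M_p): M ≅ I[1,2], I[2,4]^2, I[3,3], I[3,4].
μ_θ-semistable layers: μ^(1)=10; μ^(2)=-1

((0, 0, 1, 0); (1, 3, 3, 3))


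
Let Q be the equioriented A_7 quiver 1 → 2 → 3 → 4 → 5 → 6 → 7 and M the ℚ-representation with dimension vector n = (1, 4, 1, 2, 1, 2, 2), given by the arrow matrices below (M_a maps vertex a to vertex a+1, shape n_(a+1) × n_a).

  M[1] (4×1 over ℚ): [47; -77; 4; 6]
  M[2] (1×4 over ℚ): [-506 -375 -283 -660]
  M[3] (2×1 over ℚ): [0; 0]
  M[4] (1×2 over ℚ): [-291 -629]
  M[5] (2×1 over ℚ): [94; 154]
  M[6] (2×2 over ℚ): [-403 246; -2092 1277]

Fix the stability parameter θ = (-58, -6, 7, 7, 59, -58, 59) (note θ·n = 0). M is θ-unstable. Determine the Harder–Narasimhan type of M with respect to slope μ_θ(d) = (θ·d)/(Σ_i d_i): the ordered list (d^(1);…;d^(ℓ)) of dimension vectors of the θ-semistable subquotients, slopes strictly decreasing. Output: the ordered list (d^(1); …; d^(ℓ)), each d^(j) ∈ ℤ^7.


Via rank(M_{q-1}∘⋯∘M_p): M ≅ I[1,3], I[2,2]^3, I[4,4], I[4,7], I[6,7].
μ_θ-semistable layers: μ^(1)=59; μ^(2)=7; μ^(3)=8/3; μ^(4)=-6; μ^(5)=-58

((0, 0, 0, 0, 0, 0, 2); (0, 0, 1, 1, 0, 0, 0); (0, 0, 0, 1, 1, 1, 0); (0, 4, 0, 0, 0, 0, 0); (1, 0, 0, 0, 0, 1, 0))


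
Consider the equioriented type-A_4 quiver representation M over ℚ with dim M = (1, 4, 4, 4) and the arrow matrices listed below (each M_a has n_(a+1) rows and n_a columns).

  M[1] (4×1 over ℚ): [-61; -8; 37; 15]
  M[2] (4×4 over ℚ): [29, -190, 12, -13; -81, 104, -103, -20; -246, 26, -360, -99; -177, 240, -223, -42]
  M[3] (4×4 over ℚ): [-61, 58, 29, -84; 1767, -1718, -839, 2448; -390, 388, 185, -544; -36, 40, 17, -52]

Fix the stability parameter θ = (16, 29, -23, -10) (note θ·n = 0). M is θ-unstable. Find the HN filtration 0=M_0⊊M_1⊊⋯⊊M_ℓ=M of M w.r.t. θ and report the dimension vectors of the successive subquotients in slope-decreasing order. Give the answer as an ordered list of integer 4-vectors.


Via rank(M_{q-1}∘⋯∘M_p): M ≅ I[1,4], I[2,3], I[2,4]^2, I[4,4].
μ_θ-semistable layers: μ^(1)=3; μ^(2)=-4/3; μ^(3)=-10

((1, 2, 2, 1); (0, 2, 2, 2); (0, 0, 0, 1))


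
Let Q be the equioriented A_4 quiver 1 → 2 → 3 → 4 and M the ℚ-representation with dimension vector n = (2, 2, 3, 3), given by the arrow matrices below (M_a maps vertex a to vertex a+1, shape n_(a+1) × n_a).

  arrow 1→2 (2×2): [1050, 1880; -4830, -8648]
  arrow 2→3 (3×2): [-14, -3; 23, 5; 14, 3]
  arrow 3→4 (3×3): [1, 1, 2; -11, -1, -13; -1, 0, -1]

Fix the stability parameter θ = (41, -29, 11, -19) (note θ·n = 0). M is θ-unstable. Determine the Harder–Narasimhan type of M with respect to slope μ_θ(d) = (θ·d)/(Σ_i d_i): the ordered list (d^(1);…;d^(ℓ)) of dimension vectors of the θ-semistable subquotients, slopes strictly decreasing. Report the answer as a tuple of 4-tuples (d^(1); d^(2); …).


Interval decomposition of M: I[1,1], I[1,4], I[2,4], I[3,4].
HN type (ℓ=4): μ^(1)=41; μ^(2)=1; μ^(3)=-4; μ^(4)=-29

((1, 0, 0, 0); (1, 1, 1, 1); (0, 0, 2, 2); (0, 1, 0, 0))


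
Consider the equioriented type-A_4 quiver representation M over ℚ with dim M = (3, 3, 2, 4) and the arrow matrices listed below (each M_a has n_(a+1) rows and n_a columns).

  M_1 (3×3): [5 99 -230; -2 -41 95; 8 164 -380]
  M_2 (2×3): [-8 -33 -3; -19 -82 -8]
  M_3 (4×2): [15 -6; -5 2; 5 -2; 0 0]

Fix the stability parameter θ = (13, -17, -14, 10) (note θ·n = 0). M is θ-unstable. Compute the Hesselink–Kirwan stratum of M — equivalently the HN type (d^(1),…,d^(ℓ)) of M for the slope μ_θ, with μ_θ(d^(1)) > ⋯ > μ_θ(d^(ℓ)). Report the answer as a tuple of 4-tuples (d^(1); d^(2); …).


Interval decomposition of M: I[1,1], I[1,3], I[1,4], I[2,2], I[4,4]^3.
HN type (ℓ=4): μ^(1)=13; μ^(2)=10; μ^(3)=-6; μ^(4)=-17

((1, 0, 0, 0); (0, 0, 0, 4); (2, 2, 2, 0); (0, 1, 0, 0))


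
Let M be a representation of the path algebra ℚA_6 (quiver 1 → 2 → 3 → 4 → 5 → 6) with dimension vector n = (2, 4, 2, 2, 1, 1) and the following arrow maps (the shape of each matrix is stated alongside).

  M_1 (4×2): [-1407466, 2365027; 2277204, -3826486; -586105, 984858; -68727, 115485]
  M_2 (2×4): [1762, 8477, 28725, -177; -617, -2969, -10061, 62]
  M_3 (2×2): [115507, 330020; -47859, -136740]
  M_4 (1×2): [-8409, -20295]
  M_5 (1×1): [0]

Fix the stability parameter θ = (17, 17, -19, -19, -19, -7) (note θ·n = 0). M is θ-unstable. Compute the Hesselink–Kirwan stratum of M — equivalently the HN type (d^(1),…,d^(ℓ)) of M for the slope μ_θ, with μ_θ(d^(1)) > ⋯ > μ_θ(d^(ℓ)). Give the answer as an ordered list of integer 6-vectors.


Via rank(M_{q-1}∘⋯∘M_p): M ≅ I[1,3], I[1,5], I[2,2]^2, I[4,4], I[6,6].
μ_θ-semistable layers: μ^(1)=17; μ^(2)=5; μ^(3)=-23/5; μ^(4)=-7; μ^(5)=-19

((0, 2, 0, 0, 0, 0); (1, 1, 1, 0, 0, 0); (1, 1, 1, 1, 1, 0); (0, 0, 0, 0, 0, 1); (0, 0, 0, 1, 0, 0))


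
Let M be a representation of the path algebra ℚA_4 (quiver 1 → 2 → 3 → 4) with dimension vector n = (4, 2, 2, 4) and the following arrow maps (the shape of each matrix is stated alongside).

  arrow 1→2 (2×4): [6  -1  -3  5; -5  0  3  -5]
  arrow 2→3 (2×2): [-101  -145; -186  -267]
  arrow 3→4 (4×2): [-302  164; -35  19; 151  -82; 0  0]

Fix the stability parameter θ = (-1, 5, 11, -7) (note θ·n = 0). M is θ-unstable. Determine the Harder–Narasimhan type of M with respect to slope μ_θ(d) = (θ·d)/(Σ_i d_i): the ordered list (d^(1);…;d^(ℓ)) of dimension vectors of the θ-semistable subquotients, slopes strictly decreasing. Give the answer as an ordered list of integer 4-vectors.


Via rank(M_{q-1}∘⋯∘M_p): M ≅ I[1,1]^2, I[1,4]^2, I[4,4]^2.
μ_θ-semistable layers: μ^(1)=3; μ^(2)=-1; μ^(3)=-7

((0, 2, 2, 2); (4, 0, 0, 0); (0, 0, 0, 2))


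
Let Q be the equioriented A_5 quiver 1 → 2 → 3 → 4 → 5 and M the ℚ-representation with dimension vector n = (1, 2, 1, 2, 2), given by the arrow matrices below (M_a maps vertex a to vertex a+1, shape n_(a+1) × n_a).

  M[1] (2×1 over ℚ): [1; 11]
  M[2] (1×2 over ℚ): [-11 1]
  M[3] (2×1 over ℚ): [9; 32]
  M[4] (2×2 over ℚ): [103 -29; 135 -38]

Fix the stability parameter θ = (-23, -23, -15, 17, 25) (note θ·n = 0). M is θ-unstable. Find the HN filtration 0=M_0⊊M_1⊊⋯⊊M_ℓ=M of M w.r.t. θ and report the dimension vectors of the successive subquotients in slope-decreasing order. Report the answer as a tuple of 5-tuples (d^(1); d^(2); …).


Via rank(M_{q-1}∘⋯∘M_p): M ≅ I[1,2], I[2,5], I[4,5].
μ_θ-semistable layers: μ^(1)=25; μ^(2)=17; μ^(3)=-15; μ^(4)=-23

((0, 0, 0, 0, 2); (0, 0, 0, 2, 0); (0, 0, 1, 0, 0); (1, 2, 0, 0, 0))


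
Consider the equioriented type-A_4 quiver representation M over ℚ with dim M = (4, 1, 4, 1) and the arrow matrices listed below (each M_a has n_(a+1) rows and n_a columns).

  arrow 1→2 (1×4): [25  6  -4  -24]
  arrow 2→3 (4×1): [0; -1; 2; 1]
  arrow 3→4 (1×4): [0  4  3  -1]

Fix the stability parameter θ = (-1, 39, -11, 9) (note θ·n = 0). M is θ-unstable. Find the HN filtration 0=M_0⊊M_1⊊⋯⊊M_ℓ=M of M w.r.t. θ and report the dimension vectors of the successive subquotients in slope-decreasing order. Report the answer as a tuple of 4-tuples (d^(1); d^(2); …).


Interval decomposition of M: I[1,1]^3, I[1,4], I[3,3]^3.
HN type (ℓ=3): μ^(1)=37/3; μ^(2)=-1; μ^(3)=-11

((0, 1, 1, 1); (4, 0, 0, 0); (0, 0, 3, 0))


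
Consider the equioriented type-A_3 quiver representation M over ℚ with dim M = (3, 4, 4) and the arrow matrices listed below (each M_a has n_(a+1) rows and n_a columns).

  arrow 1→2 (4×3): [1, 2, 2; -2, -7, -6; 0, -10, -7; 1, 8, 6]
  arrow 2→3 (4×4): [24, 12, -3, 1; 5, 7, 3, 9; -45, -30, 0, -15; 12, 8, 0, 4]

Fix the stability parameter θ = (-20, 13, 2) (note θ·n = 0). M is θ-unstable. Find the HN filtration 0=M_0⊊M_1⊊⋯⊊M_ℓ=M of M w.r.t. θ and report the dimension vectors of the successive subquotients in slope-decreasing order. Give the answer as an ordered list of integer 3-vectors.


Barcode: M ≅ I[1,2], I[1,3]^2, I[2,3], I[3,3]. HN layers by μ_θ (4 steps, strictly decreasing):
  μ^(1)=13; μ^(2)=15/2; μ^(3)=2; μ^(4)=-20

((0, 1, 0); (0, 3, 3); (0, 0, 1); (3, 0, 0))


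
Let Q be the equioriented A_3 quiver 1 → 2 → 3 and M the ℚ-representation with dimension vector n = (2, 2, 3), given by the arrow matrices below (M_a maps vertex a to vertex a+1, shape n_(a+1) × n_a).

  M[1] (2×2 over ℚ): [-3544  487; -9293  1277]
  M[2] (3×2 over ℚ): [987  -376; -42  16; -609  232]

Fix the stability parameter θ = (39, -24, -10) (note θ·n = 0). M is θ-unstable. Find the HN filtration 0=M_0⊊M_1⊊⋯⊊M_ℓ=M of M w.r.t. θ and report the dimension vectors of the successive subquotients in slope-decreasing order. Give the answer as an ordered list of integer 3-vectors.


Interval decomposition of M: I[1,2], I[1,3], I[3,3]^2.
HN type (ℓ=3): μ^(1)=15/2; μ^(2)=5/3; μ^(3)=-10

((1, 1, 0); (1, 1, 1); (0, 0, 2))


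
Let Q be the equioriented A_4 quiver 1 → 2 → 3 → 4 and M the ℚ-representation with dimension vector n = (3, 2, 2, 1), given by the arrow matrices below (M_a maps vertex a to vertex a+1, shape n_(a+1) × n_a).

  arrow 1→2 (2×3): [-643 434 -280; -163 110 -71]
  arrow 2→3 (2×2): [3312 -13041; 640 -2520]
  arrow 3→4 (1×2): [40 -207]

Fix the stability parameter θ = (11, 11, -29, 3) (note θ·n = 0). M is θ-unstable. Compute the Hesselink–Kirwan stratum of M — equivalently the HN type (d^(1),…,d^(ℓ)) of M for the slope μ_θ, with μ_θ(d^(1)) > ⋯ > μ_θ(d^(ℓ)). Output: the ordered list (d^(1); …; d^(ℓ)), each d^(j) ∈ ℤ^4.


Interval decomposition of M: I[1,1], I[1,2], I[1,3], I[3,4].
HN type (ℓ=4): μ^(1)=11; μ^(2)=3; μ^(3)=-7/3; μ^(4)=-29

((2, 1, 0, 0); (0, 0, 0, 1); (1, 1, 1, 0); (0, 0, 1, 0))


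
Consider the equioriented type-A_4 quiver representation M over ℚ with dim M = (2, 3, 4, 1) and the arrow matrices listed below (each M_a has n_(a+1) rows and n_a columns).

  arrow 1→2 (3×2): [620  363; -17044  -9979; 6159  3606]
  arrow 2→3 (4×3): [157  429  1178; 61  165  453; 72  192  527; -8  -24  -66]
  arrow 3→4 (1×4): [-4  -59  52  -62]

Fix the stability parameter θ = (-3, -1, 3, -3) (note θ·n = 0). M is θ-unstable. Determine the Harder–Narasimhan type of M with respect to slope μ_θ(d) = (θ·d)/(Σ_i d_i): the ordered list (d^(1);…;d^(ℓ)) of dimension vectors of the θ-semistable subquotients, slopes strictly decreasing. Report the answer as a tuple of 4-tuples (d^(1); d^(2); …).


Barcode: M ≅ I[1,2], I[1,4], I[2,3], I[3,3]^2. HN layers by μ_θ (4 steps, strictly decreasing):
  μ^(1)=3; μ^(2)=0; μ^(3)=-1; μ^(4)=-3

((0, 0, 3, 0); (0, 0, 1, 1); (0, 3, 0, 0); (2, 0, 0, 0))


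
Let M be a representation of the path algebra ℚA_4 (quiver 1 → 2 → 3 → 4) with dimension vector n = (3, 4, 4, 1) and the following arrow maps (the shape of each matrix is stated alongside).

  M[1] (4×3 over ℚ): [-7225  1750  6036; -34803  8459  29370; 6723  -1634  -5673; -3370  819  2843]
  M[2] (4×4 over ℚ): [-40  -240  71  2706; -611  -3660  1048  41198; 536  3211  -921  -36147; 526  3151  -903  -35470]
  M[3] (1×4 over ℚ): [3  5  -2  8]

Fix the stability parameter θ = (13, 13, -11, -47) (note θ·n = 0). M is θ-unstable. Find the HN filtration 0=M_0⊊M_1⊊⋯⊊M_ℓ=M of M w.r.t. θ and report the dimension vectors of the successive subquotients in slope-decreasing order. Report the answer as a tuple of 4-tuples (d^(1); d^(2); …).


Barcode: M ≅ I[1,3]^2, I[1,4], I[2,3]. HN layers by μ_θ (3 steps, strictly decreasing):
  μ^(1)=5; μ^(2)=1; μ^(3)=-8

((2, 2, 2, 0); (0, 1, 1, 0); (1, 1, 1, 1))


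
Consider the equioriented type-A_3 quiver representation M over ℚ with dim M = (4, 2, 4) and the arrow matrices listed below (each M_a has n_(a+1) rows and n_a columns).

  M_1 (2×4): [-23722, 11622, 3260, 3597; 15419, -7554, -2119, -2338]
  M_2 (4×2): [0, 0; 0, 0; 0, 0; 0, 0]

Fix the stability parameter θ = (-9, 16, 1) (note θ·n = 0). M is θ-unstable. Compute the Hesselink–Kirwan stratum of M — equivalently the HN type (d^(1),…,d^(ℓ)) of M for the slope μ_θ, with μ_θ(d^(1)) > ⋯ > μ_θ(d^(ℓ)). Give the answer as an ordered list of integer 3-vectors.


Via rank(M_{q-1}∘⋯∘M_p): M ≅ I[1,1]^2, I[1,2]^2, I[3,3]^4.
μ_θ-semistable layers: μ^(1)=16; μ^(2)=1; μ^(3)=-9

((0, 2, 0); (0, 0, 4); (4, 0, 0))


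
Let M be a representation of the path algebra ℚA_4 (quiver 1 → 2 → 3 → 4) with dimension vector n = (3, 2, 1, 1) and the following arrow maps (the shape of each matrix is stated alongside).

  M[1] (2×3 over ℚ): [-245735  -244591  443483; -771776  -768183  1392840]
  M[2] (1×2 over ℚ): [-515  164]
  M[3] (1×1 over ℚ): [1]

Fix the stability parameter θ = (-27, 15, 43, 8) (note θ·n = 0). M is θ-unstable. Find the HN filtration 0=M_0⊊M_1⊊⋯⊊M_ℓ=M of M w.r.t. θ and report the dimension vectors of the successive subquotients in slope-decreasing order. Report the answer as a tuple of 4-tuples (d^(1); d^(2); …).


Interval decomposition of M: I[1,1], I[1,2], I[1,4].
HN type (ℓ=3): μ^(1)=51/2; μ^(2)=15; μ^(3)=-27

((0, 0, 1, 1); (0, 2, 0, 0); (3, 0, 0, 0))


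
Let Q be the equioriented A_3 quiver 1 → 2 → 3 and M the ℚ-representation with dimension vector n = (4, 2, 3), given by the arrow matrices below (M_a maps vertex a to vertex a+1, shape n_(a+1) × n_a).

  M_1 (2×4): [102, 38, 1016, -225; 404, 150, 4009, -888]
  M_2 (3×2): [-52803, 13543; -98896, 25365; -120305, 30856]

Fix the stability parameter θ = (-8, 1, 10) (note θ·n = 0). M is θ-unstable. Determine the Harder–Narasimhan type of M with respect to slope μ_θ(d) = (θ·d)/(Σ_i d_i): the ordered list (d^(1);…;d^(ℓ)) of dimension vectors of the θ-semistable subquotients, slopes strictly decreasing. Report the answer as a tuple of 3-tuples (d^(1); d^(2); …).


Barcode: M ≅ I[1,1]^2, I[1,3]^2, I[3,3]. HN layers by μ_θ (3 steps, strictly decreasing):
  μ^(1)=10; μ^(2)=1; μ^(3)=-8

((0, 0, 3); (0, 2, 0); (4, 0, 0))


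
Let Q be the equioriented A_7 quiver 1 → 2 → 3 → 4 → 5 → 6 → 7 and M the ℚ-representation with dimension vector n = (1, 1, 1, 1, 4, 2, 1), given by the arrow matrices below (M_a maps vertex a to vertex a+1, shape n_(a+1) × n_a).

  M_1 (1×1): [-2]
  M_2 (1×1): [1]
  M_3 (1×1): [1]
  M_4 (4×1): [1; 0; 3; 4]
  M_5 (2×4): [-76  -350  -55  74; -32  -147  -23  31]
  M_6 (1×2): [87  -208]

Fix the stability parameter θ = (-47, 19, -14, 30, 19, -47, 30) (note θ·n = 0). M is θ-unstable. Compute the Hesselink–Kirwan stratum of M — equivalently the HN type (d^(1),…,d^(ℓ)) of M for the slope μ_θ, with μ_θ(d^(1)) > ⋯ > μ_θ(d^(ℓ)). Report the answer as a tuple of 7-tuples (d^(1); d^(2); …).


Interval decomposition of M: I[1,7], I[5,5]^2, I[5,6].
HN type (ℓ=5): μ^(1)=30; μ^(2)=19; μ^(3)=7/5; μ^(4)=-14; μ^(5)=-47

((0, 0, 0, 0, 0, 0, 1); (0, 0, 0, 0, 2, 0, 0); (0, 1, 1, 1, 1, 1, 0); (0, 0, 0, 0, 1, 1, 0); (1, 0, 0, 0, 0, 0, 0))


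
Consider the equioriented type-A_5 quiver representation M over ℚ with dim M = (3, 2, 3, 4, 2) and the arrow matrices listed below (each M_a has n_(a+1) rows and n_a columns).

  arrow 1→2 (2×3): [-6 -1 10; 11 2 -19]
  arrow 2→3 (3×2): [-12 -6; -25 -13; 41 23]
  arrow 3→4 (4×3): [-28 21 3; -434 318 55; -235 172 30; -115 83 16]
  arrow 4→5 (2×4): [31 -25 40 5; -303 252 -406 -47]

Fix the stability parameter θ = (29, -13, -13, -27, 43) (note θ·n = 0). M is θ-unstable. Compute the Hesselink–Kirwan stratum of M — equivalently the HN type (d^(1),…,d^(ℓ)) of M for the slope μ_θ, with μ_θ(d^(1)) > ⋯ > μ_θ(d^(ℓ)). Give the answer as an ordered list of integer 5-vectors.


Via rank(M_{q-1}∘⋯∘M_p): M ≅ I[1,1], I[1,5]^2, I[3,4], I[4,4].
μ_θ-semistable layers: μ^(1)=43; μ^(2)=29; μ^(3)=-6; μ^(4)=-20; μ^(5)=-27

((0, 0, 0, 0, 2); (1, 0, 0, 0, 0); (2, 2, 2, 2, 0); (0, 0, 1, 1, 0); (0, 0, 0, 1, 0))


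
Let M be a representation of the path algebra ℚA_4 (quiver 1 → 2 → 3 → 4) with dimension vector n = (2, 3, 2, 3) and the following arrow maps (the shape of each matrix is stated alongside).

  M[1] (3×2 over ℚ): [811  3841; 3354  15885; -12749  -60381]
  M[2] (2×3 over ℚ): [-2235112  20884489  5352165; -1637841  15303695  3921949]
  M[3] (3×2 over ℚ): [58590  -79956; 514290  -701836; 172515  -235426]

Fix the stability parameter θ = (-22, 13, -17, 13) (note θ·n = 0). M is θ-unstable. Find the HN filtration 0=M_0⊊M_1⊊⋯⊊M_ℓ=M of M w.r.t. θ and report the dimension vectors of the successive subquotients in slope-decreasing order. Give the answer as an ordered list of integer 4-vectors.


Via rank(M_{q-1}∘⋯∘M_p): M ≅ I[1,3], I[1,4], I[2,2], I[4,4]^2.
μ_θ-semistable layers: μ^(1)=13; μ^(2)=-2; μ^(3)=-22

((0, 1, 0, 3); (0, 2, 2, 0); (2, 0, 0, 0))


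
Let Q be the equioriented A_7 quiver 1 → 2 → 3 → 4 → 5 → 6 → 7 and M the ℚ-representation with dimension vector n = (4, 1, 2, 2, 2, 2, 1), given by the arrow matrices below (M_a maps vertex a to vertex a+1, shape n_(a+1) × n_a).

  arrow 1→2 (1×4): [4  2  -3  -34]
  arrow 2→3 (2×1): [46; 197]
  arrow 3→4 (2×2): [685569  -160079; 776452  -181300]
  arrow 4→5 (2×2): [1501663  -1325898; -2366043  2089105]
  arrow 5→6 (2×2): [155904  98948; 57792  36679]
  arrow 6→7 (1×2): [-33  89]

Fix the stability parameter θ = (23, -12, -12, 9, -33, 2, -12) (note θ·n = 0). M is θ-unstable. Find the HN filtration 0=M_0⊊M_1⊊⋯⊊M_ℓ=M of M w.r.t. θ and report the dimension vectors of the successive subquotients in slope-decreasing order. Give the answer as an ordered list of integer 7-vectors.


Via rank(M_{q-1}∘⋯∘M_p): M ≅ I[1,1]^3, I[1,7], I[3,5], I[6,6].
μ_θ-semistable layers: μ^(1)=23; μ^(2)=2; μ^(3)=-5; μ^(4)=-12

((3, 0, 0, 0, 0, 0, 0); (0, 0, 0, 0, 0, 1, 0); (1, 1, 1, 1, 1, 1, 1); (0, 0, 1, 1, 1, 0, 0))


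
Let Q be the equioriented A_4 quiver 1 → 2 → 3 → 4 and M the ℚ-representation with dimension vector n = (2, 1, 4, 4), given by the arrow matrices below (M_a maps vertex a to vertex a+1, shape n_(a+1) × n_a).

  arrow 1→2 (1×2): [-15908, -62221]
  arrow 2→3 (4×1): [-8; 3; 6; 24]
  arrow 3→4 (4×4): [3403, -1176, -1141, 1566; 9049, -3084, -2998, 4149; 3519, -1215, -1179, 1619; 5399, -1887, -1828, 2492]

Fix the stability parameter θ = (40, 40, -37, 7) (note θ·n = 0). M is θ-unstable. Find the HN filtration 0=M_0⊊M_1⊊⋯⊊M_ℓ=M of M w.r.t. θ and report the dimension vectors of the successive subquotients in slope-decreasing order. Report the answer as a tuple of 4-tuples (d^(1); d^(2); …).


Barcode: M ≅ I[1,1], I[1,4], I[3,3], I[3,4]^2, I[4,4]. HN layers by μ_θ (4 steps, strictly decreasing):
  μ^(1)=40; μ^(2)=25/2; μ^(3)=7; μ^(4)=-37

((1, 0, 0, 0); (1, 1, 1, 1); (0, 0, 0, 3); (0, 0, 3, 0))


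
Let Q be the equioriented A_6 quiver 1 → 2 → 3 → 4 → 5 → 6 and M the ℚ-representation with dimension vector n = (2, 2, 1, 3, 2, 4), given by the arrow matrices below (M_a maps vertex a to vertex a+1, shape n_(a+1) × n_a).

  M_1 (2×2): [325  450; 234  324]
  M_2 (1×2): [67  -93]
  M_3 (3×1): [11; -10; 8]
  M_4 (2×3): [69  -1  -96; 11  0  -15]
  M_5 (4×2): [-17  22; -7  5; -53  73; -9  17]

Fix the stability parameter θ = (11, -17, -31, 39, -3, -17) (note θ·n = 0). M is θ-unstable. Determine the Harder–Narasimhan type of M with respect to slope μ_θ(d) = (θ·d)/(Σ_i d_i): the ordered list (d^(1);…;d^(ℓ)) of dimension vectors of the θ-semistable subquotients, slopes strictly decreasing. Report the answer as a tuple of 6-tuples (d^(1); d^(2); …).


Via rank(M_{q-1}∘⋯∘M_p): M ≅ I[1,1], I[1,6], I[2,2], I[4,4], I[4,6], I[6,6]^2.
μ_θ-semistable layers: μ^(1)=39; μ^(2)=11; μ^(3)=19/3; μ^(4)=-37/3; μ^(5)=-17

((0, 0, 0, 1, 0, 0); (1, 0, 0, 0, 0, 0); (0, 0, 0, 2, 2, 2); (1, 1, 1, 0, 0, 0); (0, 1, 0, 0, 0, 2))


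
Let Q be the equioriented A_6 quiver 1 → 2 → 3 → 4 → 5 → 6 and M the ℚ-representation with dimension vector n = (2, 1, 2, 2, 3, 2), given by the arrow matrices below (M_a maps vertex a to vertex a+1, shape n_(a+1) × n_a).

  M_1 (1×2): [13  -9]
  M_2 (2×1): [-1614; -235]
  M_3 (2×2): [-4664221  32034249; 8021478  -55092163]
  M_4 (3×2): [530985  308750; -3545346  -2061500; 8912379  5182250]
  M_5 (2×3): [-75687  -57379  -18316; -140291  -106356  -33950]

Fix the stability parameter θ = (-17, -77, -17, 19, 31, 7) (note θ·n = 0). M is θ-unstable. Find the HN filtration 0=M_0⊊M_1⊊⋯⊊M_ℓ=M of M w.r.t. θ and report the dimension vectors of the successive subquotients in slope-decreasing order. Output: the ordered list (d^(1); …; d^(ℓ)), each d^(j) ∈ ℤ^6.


Barcode: M ≅ I[1,1], I[1,6], I[3,4], I[5,5], I[5,6]. HN layers by μ_θ (4 steps, strictly decreasing):
  μ^(1)=31; μ^(2)=19; μ^(3)=-17; μ^(4)=-47

((0, 0, 0, 0, 1, 0); (0, 0, 0, 2, 2, 2); (1, 0, 2, 0, 0, 0); (1, 1, 0, 0, 0, 0))


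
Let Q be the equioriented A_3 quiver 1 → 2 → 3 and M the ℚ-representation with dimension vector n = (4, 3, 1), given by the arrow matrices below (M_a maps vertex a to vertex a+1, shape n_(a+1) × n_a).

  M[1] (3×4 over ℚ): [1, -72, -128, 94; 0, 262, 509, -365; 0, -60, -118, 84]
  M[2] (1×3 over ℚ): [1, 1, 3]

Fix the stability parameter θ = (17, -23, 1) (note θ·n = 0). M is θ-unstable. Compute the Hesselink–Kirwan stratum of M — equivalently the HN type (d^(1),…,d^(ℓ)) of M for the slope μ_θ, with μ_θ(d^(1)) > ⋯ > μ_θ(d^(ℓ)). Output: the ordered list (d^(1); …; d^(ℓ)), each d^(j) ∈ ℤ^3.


Barcode: M ≅ I[1,1], I[1,2]^2, I[1,3]. HN layers by μ_θ (3 steps, strictly decreasing):
  μ^(1)=17; μ^(2)=1; μ^(3)=-3

((1, 0, 0); (0, 0, 1); (3, 3, 0))


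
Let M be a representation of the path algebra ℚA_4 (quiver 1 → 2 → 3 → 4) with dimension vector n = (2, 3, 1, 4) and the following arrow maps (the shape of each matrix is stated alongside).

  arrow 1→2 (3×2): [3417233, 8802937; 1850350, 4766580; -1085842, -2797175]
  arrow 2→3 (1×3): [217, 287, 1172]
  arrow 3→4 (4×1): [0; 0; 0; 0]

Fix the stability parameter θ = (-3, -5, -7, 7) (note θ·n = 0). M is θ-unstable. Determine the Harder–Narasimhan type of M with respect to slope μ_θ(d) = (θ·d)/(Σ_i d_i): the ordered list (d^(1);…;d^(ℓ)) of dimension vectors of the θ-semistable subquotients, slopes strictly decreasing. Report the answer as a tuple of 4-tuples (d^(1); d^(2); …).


Via rank(M_{q-1}∘⋯∘M_p): M ≅ I[1,2], I[1,3], I[2,2], I[4,4]^4.
μ_θ-semistable layers: μ^(1)=7; μ^(2)=-4; μ^(3)=-5

((0, 0, 0, 4); (1, 1, 0, 0); (1, 2, 1, 0))


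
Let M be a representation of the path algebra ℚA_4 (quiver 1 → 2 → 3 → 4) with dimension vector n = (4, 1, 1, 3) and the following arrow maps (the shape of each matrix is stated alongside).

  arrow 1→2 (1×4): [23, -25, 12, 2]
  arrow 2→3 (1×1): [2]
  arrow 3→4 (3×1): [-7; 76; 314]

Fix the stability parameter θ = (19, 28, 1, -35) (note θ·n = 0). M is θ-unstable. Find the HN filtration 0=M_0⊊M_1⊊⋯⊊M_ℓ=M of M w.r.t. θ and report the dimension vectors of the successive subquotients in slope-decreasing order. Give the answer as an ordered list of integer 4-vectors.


Via rank(M_{q-1}∘⋯∘M_p): M ≅ I[1,1]^3, I[1,4], I[4,4]^2.
μ_θ-semistable layers: μ^(1)=19; μ^(2)=13/4; μ^(3)=-35

((3, 0, 0, 0); (1, 1, 1, 1); (0, 0, 0, 2))


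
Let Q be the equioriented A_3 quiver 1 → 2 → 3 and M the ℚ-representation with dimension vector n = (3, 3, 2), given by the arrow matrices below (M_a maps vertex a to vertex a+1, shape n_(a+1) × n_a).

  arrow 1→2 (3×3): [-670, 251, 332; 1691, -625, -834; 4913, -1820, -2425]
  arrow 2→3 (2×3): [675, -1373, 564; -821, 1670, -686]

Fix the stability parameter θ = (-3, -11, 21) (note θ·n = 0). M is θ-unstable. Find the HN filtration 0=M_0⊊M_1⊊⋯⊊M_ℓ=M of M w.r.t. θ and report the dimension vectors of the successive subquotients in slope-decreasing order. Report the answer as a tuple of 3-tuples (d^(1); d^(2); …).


Barcode: M ≅ I[1,2], I[1,3]^2. HN layers by μ_θ (2 steps, strictly decreasing):
  μ^(1)=21; μ^(2)=-7

((0, 0, 2); (3, 3, 0))


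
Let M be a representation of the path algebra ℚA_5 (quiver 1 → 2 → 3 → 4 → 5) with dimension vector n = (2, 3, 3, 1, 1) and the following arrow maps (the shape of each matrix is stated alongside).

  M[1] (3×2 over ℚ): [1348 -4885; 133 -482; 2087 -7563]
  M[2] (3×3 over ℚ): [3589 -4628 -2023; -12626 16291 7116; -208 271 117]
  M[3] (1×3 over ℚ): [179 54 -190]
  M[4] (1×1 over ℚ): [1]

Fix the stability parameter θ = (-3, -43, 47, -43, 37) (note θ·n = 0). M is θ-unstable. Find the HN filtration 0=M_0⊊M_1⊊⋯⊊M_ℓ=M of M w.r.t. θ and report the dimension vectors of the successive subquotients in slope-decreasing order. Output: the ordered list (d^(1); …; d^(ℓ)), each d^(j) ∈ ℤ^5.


Barcode: M ≅ I[1,3], I[1,5], I[2,3]. HN layers by μ_θ (5 steps, strictly decreasing):
  μ^(1)=47; μ^(2)=37; μ^(3)=2; μ^(4)=-23; μ^(5)=-43

((0, 0, 2, 0, 0); (0, 0, 0, 0, 1); (0, 0, 1, 1, 0); (2, 2, 0, 0, 0); (0, 1, 0, 0, 0))
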